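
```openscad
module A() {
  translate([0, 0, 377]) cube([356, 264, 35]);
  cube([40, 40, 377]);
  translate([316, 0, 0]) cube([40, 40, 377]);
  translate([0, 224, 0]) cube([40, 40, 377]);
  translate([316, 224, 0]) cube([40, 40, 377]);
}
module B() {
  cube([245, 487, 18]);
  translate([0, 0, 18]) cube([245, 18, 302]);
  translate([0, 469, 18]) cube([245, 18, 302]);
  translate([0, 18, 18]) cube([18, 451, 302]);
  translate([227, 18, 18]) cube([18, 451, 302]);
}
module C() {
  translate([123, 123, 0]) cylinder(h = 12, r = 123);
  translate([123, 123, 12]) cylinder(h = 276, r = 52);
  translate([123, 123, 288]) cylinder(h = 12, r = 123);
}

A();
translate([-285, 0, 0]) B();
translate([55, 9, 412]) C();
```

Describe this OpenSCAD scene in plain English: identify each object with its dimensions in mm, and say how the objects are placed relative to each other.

A is a four-legged stool. The seat is 356×264 mm, 35 mm thick, top at z = 412 mm. It stands on four square legs, each 40×40 mm in cross-section, from z = 0 to the seat underside, each flush with a corner of the seat.

B is an open storage box with external size 245×487×320 mm and wall thickness 18 mm (the base is also 18 mm thick). The base covers the whole footprint; the four walls stand on the base, with the y-facing walls full-width and the x-facing walls fitting between their inner faces.

C is a spool: two coaxial disc flanges of radius 123 mm and thickness 12 mm, joined by a core cylinder of radius 52 mm and height 276 mm. The lower flange rests on z = 0 and the three cylinders share a vertical axis.

The open box is on the floor beside the stool on its −x side. The spool is on top of the stool, centred.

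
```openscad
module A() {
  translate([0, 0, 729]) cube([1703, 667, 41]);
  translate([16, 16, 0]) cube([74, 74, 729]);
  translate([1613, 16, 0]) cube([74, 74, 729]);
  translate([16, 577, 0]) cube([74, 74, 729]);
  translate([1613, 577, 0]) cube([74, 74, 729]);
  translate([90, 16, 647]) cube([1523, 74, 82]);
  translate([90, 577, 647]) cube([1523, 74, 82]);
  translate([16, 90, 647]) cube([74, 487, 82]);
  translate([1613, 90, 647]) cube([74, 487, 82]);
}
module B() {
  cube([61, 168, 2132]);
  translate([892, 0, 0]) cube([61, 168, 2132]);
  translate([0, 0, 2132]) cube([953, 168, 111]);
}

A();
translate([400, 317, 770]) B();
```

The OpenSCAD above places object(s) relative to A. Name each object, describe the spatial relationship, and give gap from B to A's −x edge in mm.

A is a table. B is a door frame. The door frame is on top of the table. The gap from the door frame to the table's −x edge is 400 mm.

The door frame's min-x is at 400; the table's min-x is 0; gap = 400 mm.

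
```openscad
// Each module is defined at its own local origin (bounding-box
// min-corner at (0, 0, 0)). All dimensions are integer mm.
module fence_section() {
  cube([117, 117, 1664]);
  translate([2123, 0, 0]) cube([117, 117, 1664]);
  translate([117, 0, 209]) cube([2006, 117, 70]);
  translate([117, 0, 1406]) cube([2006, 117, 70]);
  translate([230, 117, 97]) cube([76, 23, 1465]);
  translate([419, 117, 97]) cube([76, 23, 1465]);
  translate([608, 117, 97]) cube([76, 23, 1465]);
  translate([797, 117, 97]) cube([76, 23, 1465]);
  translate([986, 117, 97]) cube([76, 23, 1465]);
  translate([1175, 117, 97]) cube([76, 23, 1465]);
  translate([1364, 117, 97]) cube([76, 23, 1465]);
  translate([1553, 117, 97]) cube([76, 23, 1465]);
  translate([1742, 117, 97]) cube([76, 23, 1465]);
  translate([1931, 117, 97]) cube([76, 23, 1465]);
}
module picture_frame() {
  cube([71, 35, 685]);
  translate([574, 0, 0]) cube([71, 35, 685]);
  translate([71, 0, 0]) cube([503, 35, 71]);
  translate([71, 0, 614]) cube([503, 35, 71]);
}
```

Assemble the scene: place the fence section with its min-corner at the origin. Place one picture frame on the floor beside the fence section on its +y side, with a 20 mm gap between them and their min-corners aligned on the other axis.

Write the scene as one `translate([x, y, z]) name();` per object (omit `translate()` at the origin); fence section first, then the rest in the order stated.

fence_section();
translate([0, 160, 0]) picture_frame();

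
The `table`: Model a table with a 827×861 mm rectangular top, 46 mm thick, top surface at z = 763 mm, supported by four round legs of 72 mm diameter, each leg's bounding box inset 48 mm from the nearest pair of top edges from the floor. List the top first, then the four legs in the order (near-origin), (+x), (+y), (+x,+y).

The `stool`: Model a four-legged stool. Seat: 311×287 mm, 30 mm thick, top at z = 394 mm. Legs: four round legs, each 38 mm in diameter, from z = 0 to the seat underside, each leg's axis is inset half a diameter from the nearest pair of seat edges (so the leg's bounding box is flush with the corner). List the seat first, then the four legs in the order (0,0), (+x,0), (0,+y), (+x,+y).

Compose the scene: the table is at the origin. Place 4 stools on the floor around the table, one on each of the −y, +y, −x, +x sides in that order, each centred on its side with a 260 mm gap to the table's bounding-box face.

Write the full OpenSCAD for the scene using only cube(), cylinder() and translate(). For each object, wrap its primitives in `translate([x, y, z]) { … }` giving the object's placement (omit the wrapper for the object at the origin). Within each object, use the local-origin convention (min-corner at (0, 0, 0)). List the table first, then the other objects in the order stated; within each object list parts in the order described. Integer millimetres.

translate([0, 0, 717]) cube([827, 861, 46]);
translate([84, 84, 0]) cylinder(h = 717, r = 36);
translate([743, 84, 0]) cylinder(h = 717, r = 36);
translate([84, 777, 0]) cylinder(h = 717, r = 36);
translate([743, 777, 0]) cylinder(h = 717, r = 36);
translate([258, -547, 0]) {
  translate([0, 0, 364]) cube([311, 287, 30]);
  translate([19, 19, 0]) cylinder(h = 364, r = 19);
  translate([292, 19, 0]) cylinder(h = 364, r = 19);
  translate([19, 268, 0]) cylinder(h = 364, r = 19);
  translate([292, 268, 0]) cylinder(h = 364, r = 19);
}
translate([258, 1121, 0]) {
  translate([0, 0, 364]) cube([311, 287, 30]);
  translate([19, 19, 0]) cylinder(h = 364, r = 19);
  translate([292, 19, 0]) cylinder(h = 364, r = 19);
  translate([19, 268, 0]) cylinder(h = 364, r = 19);
  translate([292, 268, 0]) cylinder(h = 364, r = 19);
}
translate([-571, 287, 0]) {
  translate([0, 0, 364]) cube([311, 287, 30]);
  translate([19, 19, 0]) cylinder(h = 364, r = 19);
  translate([292, 19, 0]) cylinder(h = 364, r = 19);
  translate([19, 268, 0]) cylinder(h = 364, r = 19);
  translate([292, 268, 0]) cylinder(h = 364, r = 19);
}
translate([1087, 287, 0]) {
  translate([0, 0, 364]) cube([311, 287, 30]);
  translate([19, 19, 0]) cylinder(h = 364, r = 19);
  translate([292, 19, 0]) cylinder(h = 364, r = 19);
  translate([19, 268, 0]) cylinder(h = 364, r = 19);
  translate([292, 268, 0]) cylinder(h = 364, r = 19);
}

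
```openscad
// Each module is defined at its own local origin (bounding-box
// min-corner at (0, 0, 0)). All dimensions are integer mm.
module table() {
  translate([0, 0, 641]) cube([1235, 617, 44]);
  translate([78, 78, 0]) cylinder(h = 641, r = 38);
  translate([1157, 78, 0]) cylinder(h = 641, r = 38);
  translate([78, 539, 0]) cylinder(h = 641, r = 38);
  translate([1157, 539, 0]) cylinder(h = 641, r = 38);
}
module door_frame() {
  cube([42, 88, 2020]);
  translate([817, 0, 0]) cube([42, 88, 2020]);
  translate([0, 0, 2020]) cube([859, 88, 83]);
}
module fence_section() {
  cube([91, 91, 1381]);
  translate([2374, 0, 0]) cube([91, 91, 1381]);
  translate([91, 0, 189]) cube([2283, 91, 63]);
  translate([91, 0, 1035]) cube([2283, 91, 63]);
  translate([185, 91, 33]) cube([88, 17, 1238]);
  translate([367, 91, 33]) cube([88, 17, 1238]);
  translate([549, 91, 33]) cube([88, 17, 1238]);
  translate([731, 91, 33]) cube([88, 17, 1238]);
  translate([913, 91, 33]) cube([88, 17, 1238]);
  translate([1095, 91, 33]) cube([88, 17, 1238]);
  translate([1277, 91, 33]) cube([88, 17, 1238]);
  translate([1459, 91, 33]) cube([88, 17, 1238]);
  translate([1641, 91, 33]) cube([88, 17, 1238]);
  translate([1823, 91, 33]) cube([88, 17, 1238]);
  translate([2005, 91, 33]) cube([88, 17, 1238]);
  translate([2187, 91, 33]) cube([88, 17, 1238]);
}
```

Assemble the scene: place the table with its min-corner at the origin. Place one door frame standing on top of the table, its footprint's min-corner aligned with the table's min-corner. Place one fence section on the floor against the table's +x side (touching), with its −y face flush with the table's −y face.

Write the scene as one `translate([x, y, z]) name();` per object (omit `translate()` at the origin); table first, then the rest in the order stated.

table();
translate([0, 0, 685]) door_frame();
translate([1235, 0, 0]) fence_section();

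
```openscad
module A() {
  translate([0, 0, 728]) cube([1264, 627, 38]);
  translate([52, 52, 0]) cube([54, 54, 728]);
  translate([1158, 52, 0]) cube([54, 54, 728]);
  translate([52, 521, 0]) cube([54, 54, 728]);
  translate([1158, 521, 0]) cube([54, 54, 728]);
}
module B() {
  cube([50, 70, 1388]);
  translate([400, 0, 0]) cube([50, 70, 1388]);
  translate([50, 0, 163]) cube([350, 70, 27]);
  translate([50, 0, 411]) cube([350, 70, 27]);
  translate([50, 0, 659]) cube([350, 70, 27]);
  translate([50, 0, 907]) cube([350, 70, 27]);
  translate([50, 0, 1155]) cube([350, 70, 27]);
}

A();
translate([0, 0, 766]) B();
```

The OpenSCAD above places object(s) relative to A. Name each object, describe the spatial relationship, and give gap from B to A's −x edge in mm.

The ladder's min-x is at 0; the table's min-x is 0; gap = 0 mm.

A is a table. B is a ladder. The ladder is on top of the table. The gap from the ladder to the table's −x edge is 0 mm.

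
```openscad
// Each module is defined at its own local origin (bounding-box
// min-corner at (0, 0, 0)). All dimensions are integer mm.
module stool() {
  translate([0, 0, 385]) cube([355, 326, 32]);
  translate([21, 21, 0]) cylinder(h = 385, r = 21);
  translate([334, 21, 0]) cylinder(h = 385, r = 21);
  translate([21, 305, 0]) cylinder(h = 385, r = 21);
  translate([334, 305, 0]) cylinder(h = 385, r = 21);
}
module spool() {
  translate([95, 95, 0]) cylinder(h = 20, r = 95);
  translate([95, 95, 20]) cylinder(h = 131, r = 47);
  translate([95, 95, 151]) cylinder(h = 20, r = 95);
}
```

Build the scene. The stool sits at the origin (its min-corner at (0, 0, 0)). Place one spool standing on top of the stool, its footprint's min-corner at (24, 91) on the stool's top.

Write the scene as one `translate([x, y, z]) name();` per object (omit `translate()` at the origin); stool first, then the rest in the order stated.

stool();
translate([24, 91, 417]) spool();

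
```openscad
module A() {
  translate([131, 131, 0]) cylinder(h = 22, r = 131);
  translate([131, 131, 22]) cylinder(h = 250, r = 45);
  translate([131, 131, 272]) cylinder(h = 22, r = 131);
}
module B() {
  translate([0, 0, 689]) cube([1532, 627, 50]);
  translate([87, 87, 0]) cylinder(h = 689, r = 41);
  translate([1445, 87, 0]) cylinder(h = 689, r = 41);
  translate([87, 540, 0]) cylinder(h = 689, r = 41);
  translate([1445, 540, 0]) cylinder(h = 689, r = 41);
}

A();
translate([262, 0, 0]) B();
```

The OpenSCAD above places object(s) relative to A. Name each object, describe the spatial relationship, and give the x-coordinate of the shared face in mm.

A is a spool. B is a table. The table is against the spool's +x side, with their −y faces flush. The x-coordinate of the shared face is 262 mm.

The spool's +x face and the table's −x face are both at x = 262 mm.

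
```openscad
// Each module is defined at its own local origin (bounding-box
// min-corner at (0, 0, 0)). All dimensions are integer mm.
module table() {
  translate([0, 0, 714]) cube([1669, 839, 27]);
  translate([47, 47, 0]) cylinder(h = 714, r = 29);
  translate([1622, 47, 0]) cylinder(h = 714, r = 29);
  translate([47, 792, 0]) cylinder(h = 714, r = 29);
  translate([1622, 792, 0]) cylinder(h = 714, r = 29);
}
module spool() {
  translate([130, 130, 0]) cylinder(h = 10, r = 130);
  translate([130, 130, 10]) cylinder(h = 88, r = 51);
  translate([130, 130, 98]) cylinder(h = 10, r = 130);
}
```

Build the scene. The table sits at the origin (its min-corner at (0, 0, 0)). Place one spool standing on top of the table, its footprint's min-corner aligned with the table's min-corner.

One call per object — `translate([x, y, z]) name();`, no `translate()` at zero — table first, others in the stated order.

table();
translate([0, 0, 741]) spool();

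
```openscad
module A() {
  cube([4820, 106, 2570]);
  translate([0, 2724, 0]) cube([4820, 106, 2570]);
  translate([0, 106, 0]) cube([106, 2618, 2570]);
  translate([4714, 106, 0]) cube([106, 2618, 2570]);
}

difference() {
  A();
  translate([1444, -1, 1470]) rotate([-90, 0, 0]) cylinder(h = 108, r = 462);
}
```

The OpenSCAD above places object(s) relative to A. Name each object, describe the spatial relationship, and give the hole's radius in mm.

The subtracted cylinder has r = 462 mm.

A is a house frame. The house frame has a circular hole through its front wall. The hole's radius is 462 mm.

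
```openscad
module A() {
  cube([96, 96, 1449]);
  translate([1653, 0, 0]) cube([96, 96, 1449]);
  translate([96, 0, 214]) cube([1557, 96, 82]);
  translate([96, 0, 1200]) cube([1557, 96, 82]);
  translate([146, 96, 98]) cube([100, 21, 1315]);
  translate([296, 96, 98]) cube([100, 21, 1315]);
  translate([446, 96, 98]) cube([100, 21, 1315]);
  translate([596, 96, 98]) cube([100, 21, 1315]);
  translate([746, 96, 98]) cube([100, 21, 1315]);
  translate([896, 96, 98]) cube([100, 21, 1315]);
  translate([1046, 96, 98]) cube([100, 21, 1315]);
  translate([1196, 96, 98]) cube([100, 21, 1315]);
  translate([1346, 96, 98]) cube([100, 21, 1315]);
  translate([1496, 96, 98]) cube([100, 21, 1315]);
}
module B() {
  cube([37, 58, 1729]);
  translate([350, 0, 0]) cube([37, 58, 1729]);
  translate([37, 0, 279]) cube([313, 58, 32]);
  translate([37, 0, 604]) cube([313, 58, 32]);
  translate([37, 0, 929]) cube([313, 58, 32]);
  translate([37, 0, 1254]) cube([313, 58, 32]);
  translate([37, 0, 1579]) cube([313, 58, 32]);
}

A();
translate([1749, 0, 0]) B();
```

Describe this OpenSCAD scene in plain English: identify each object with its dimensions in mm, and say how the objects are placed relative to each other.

A is a fence section. Two 96×96 mm posts, 1449 mm tall, stand on the floor with a clear span of 1557 mm between their inner faces. Two horizontal rails of 96×82 mm section span the gap between the posts with their undersides at z = 214 mm and z = 1200 mm, flush with the posts' −y face. 10 pickets, each 100 mm wide, 21 mm thick and 1315 mm tall, are fixed to the +y face of the rails with their bottoms at z = 98 mm, evenly spaced across the span with equal gaps (rounded down to the nearest mm) at the −x end and between each pair — any rounding remainder accumulates at the +x end.

B is a wooden ladder with two side rails of 37×58 mm section and 1729 mm height, set 387 mm apart overall. Between them run 5 rectangular rungs (58 mm deep, 32 mm thick), front faces flush with the rails' −y face. The bottom of the first rung is 279 mm above the floor and each subsequent rung is 325 mm higher than the one below.

The ladder is against the fence section's +x side, with their −y faces flush.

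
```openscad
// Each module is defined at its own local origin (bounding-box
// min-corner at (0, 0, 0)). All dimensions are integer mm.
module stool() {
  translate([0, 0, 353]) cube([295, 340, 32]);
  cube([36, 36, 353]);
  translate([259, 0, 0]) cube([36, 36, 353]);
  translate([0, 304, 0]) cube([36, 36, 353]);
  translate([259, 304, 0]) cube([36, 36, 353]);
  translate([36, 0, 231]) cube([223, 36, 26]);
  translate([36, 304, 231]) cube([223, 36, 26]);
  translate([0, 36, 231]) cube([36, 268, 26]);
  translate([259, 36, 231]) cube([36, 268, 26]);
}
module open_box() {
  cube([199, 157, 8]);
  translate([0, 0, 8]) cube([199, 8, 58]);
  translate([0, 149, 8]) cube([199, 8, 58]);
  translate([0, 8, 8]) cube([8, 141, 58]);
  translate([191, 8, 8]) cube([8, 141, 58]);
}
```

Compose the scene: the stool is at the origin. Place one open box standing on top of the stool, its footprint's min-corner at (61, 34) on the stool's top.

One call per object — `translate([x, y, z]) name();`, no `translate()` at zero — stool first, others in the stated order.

stool();
translate([61, 34, 385]) open_box();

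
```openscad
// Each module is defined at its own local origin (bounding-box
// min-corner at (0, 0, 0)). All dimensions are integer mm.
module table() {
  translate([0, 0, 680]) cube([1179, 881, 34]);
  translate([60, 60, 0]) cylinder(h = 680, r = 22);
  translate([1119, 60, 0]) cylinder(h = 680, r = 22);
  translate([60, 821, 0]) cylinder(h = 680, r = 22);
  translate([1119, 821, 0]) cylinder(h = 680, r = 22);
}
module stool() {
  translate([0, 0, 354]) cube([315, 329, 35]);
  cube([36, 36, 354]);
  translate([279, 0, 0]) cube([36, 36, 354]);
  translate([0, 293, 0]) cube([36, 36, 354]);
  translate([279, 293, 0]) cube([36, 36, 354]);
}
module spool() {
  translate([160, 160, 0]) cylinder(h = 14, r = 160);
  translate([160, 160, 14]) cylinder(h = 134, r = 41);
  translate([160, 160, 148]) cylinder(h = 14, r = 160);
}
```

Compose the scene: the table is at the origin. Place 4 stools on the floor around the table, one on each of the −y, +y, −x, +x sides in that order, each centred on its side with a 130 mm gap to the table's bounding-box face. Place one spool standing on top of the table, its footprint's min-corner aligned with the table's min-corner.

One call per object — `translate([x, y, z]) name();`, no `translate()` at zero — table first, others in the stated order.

table();
translate([432, -459, 0]) stool();
translate([432, 1011, 0]) stool();
translate([-445, 276, 0]) stool();
translate([1309, 276, 0]) stool();
translate([0, 0, 714]) spool();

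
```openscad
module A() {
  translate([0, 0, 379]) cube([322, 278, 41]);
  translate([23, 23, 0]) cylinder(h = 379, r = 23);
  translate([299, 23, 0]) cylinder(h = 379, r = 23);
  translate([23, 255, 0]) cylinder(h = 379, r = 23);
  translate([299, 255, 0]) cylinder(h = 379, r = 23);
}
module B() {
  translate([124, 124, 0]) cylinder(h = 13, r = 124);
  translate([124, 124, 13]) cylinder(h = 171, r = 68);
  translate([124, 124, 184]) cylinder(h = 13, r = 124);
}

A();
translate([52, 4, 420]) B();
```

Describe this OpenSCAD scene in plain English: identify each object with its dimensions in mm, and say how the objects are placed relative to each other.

A is a simple wooden stool: a rectangular seat 322 mm (x) by 278 mm (y), 41 mm thick, top face at z = 420 mm, on four round legs, each 46 mm in diameter. The legs rest on z = 0, each leg's axis is inset half a diameter from the nearest pair of seat edges (so the leg's bounding box is flush with the corner).

B is a spool: two coaxial disc flanges of radius 124 mm and thickness 13 mm, joined by a core cylinder of radius 68 mm and height 171 mm. The lower flange rests on z = 0 and the three cylinders share a vertical axis.

The spool is on top of the stool.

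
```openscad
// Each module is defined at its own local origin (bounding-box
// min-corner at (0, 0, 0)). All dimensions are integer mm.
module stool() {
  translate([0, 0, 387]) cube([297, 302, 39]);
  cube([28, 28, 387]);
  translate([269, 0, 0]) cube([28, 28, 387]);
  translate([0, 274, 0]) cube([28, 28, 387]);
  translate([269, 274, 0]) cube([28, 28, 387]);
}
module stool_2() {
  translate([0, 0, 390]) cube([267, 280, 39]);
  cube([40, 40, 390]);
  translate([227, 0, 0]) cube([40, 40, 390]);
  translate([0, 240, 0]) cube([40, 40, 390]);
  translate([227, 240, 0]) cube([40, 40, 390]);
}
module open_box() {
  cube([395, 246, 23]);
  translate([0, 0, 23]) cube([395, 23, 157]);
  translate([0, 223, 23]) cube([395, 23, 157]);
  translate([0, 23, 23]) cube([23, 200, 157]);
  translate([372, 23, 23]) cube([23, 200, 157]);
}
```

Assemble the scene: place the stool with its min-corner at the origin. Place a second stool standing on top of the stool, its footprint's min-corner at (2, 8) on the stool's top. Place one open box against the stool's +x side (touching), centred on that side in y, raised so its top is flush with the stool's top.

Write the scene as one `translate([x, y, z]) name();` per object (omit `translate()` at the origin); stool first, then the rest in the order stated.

stool();
translate([2, 8, 426]) stool_2();
translate([297, 28, 246]) open_box();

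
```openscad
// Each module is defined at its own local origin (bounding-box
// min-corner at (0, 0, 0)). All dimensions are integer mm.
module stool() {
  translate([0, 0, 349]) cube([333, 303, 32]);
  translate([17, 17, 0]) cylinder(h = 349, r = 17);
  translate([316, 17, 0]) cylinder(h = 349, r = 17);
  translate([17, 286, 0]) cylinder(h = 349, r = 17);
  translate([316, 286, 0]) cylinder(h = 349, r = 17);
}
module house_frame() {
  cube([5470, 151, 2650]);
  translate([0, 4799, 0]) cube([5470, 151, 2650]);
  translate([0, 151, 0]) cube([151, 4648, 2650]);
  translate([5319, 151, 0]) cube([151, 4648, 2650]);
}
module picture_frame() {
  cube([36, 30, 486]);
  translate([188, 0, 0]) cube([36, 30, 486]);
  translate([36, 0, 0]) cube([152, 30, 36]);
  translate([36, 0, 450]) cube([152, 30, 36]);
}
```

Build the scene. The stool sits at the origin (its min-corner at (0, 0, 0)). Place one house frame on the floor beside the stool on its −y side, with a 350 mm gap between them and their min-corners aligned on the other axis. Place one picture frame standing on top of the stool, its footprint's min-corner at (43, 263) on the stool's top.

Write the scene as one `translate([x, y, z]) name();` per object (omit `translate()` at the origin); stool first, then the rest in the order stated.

stool();
translate([0, -5300, 0]) house_frame();
translate([43, 263, 381]) picture_frame();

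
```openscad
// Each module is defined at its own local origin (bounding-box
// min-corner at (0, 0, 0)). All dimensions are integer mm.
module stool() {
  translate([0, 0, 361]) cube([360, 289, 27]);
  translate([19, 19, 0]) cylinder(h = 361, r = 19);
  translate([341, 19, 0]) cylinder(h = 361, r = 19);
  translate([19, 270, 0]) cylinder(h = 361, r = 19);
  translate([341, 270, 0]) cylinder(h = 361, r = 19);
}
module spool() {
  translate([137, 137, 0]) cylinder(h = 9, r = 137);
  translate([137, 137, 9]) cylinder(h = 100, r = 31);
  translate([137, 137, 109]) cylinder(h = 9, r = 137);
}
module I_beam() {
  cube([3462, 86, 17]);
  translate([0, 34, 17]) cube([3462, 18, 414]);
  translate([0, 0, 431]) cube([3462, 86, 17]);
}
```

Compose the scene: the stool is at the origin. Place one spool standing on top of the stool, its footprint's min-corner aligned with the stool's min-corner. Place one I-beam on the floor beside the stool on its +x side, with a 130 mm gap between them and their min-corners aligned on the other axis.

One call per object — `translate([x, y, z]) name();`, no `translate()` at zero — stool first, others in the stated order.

stool();
translate([0, 0, 388]) spool();
translate([490, 0, 0]) I_beam();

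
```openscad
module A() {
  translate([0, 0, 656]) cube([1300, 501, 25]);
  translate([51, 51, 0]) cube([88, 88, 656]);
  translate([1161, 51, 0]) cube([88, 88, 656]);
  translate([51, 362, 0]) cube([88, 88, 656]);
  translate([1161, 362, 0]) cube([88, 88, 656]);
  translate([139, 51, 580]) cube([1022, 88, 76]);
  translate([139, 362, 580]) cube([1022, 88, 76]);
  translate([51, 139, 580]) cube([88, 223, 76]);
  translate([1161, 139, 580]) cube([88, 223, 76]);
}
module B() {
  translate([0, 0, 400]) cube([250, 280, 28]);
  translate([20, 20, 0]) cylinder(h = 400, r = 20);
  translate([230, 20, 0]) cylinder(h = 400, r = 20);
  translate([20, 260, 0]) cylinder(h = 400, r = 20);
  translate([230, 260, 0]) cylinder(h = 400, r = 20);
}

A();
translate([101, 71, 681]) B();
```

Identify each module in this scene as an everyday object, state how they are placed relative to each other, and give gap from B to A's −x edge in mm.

A is a table. B is a stool. The stool is on top of the table. The gap from the stool to the table's −x edge is 101 mm.

The stool's min-x is at 101; the table's min-x is 0; gap = 101 mm.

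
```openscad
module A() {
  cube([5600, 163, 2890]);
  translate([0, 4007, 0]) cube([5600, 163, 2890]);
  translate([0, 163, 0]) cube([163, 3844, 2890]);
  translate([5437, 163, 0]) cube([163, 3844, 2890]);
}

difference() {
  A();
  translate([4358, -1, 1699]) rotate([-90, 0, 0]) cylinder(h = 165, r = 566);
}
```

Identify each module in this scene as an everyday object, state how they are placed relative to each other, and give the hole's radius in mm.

The subtracted cylinder has r = 566 mm.

A is a house frame. The house frame has a circular hole through its front wall. The hole's radius is 566 mm.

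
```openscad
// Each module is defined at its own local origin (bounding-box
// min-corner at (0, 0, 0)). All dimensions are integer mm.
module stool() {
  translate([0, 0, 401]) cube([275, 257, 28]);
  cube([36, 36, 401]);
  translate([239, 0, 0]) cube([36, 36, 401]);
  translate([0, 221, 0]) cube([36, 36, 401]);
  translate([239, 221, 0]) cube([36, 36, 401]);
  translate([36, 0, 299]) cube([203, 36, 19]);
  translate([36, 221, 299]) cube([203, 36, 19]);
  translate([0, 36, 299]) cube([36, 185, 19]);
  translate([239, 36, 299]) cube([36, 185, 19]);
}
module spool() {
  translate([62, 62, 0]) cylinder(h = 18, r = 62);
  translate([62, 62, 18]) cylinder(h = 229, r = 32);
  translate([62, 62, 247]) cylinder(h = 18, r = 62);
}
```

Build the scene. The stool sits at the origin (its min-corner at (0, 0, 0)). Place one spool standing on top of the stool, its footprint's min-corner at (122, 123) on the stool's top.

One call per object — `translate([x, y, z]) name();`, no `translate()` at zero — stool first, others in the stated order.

stool();
translate([122, 123, 429]) spool();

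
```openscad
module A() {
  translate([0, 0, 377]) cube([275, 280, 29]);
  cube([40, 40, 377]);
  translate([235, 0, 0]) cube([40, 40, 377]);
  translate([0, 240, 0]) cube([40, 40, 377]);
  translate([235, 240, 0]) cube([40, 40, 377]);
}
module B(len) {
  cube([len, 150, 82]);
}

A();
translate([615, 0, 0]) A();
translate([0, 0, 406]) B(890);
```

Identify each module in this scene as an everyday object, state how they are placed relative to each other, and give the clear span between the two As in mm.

A is a stool. B is a beam. A beam spans the tops of two stools. The clear span between the two stools is 340 mm.

Second stool starts at x = 615; first ends at x = 275; clear span = 615 − 275 = 340 mm.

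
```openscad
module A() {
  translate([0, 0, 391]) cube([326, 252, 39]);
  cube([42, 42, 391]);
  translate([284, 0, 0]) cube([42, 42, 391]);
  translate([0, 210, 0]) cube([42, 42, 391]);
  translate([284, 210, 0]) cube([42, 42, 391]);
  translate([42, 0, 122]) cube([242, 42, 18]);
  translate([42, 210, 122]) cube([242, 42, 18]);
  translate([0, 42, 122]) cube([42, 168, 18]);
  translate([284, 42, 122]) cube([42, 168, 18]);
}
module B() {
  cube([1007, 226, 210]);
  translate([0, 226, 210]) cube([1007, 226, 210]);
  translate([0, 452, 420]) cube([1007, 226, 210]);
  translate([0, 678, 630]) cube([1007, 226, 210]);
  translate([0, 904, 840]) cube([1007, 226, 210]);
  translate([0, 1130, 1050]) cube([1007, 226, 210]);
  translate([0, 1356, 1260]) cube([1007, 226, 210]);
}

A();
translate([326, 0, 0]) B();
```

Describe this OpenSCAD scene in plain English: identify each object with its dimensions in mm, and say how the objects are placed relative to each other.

A is a simple wooden stool: a rectangular seat 326 mm (x) by 252 mm (y), 39 mm thick, top face at z = 430 mm, on four square legs, each 42×42 mm in cross-section. The legs rest on z = 0, each flush with a corner of the seat. Four stretchers, 42 mm wide and 18 mm tall, connect adjacent legs with their undersides at z = 122 mm, each running between the inner faces of the legs it joins and aligned with the legs' outer faces on the other axis.

B is a straight staircase of 7 solid steps. Each step is 1007 mm wide (x), 226 mm deep (y, the going) and 210 mm tall (the rise). The first step rests on the floor; each subsequent step sits one going further in +y and one rise higher in +z, directly behind and above the previous step with no overlap.

The staircase is against the stool's +x side, with their −y faces flush.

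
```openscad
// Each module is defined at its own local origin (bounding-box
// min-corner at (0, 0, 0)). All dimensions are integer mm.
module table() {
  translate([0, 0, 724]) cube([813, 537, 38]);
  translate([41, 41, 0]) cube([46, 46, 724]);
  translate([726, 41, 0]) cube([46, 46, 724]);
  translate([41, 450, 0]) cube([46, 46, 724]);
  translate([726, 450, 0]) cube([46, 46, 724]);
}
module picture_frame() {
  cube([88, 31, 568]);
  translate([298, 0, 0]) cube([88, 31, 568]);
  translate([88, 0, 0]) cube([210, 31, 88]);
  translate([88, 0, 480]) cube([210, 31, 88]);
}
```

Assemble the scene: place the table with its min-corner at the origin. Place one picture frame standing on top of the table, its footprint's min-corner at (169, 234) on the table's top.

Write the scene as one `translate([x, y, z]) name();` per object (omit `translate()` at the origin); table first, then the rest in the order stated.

table();
translate([169, 234, 762]) picture_frame();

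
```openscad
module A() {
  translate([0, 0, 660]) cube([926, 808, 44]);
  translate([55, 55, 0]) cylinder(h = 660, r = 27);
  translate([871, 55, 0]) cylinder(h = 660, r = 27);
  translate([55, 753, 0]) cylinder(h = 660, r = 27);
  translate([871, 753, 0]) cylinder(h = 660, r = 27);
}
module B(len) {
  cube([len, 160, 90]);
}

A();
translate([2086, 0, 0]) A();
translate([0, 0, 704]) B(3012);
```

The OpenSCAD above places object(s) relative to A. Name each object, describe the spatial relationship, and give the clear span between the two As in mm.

Second table starts at x = 2086; first ends at x = 926; clear span = 2086 − 926 = 1160 mm.

A is a table. B is a beam. A beam spans the tops of two tables. The clear span between the two tables is 1160 mm.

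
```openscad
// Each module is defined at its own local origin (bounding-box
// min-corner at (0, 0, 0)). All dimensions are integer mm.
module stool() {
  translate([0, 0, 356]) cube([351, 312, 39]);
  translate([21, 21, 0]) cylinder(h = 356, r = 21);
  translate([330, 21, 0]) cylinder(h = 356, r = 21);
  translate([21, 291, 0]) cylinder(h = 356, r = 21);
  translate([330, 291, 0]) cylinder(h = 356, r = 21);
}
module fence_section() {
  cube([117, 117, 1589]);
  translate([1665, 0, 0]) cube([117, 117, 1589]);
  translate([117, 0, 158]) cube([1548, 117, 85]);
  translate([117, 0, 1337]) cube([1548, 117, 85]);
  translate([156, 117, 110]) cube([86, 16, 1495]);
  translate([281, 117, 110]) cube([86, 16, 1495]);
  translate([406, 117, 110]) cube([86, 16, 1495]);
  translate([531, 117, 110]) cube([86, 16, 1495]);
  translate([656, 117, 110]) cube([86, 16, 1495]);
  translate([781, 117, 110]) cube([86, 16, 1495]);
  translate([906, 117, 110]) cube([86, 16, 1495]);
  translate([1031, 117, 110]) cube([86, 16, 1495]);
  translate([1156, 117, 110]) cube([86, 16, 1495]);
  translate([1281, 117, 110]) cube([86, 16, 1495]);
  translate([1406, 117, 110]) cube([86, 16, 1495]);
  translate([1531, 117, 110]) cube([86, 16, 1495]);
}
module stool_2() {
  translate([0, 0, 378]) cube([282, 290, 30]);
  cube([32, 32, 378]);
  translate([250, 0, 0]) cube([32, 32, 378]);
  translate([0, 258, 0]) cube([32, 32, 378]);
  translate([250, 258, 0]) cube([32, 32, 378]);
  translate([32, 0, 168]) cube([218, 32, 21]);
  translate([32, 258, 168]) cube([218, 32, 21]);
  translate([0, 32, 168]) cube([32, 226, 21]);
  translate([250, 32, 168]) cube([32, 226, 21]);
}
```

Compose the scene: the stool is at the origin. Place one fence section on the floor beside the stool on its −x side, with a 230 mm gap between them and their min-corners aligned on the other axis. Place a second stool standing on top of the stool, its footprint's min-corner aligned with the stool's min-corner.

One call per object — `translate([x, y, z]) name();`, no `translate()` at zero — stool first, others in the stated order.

stool();
translate([-2012, 0, 0]) fence_section();
translate([0, 0, 395]) stool_2();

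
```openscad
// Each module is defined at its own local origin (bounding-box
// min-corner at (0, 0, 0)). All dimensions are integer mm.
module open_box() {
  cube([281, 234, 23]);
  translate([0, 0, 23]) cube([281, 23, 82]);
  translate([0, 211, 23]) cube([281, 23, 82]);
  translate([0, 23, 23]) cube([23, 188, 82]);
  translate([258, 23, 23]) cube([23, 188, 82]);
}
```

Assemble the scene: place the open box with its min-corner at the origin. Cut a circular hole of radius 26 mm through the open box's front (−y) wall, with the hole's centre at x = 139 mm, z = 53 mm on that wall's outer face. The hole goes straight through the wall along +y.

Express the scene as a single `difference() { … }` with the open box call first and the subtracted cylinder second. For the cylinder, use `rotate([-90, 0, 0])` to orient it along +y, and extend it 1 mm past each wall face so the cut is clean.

difference() {
  open_box();
  translate([139, -1, 53]) rotate([-90, 0, 0]) cylinder(h = 25, r = 26);
}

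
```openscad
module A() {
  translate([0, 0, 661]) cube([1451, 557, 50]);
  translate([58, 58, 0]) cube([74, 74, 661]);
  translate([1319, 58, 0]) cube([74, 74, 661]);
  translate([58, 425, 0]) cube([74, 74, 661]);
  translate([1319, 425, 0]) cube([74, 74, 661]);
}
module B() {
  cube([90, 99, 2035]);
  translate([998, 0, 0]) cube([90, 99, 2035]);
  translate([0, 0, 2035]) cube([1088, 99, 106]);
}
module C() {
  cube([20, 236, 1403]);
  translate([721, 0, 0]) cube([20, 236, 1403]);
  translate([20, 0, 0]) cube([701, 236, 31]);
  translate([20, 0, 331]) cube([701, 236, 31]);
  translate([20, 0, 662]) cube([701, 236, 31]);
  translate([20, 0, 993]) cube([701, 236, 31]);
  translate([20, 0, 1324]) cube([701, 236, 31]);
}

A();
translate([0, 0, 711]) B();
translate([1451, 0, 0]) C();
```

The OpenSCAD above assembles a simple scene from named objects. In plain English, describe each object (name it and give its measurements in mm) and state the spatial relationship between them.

A is a table with a 1451×557 mm rectangular top, 50 mm thick, top surface at z = 711 mm, supported by four 74×74 mm square legs, each inset 58 mm from the nearest pair of top edges, running from the floor.

B is a rectangular door frame: two vertical jambs of 90×99 mm section, 2035 mm tall, with a clear opening 908 mm wide between their inner faces. A header 106 mm tall and 99 mm deep lies on top of the jambs and spans the full outside width.

C is an open bookshelf. Two side panels, each 20 mm thick, 236 mm deep and 1403 mm tall, stand 741 mm apart (outside-to-outside). Between them sit 5 shelves, each 31 mm thick and 236 mm deep, spanning the full gap between the sides. The bottom shelf rests on the floor (its underside at z = 0) and the clear gap between one shelf's top and the next shelf's underside is 300 mm.

The door frame is on top of the table. The bookshelf is against the table's +x side, with their −y faces flush.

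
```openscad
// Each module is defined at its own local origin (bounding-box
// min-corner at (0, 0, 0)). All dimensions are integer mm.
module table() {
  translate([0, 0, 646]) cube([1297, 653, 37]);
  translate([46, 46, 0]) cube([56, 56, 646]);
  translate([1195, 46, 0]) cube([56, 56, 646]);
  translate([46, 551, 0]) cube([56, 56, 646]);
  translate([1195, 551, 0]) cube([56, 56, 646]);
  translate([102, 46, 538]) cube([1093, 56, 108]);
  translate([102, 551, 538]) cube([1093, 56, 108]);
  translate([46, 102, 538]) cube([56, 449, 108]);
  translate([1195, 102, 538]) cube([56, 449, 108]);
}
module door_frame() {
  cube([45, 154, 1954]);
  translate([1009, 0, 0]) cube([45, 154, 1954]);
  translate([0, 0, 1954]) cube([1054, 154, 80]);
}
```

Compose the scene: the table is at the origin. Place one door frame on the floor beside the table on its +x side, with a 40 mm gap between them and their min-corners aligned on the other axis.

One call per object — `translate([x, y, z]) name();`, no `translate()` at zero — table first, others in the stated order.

table();
translate([1337, 0, 0]) door_frame();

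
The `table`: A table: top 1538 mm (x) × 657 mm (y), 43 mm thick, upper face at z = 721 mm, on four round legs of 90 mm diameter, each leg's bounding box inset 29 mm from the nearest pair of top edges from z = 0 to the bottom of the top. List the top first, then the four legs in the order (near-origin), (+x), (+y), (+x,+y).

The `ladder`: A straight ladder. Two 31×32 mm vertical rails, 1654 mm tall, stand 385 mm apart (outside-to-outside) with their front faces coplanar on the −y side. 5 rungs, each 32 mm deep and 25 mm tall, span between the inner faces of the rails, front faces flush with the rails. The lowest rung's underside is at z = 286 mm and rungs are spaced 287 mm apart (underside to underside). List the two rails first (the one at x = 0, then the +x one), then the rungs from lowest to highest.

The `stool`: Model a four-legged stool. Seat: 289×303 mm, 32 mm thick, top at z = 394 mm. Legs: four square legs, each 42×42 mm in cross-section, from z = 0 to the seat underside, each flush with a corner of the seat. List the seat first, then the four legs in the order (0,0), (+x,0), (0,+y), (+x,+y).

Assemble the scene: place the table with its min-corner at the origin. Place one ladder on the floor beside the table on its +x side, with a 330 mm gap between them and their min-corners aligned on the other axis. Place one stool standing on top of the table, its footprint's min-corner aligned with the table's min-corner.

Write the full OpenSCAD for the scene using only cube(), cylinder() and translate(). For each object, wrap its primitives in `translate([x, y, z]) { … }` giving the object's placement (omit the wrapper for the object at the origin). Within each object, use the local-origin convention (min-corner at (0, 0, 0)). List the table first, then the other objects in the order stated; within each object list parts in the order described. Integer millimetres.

translate([0, 0, 678]) cube([1538, 657, 43]);
translate([74, 74, 0]) cylinder(h = 678, r = 45);
translate([1464, 74, 0]) cylinder(h = 678, r = 45);
translate([74, 583, 0]) cylinder(h = 678, r = 45);
translate([1464, 583, 0]) cylinder(h = 678, r = 45);
translate([1868, 0, 0]) {
  cube([31, 32, 1654]);
  translate([354, 0, 0]) cube([31, 32, 1654]);
  translate([31, 0, 286]) cube([323, 32, 25]);
  translate([31, 0, 573]) cube([323, 32, 25]);
  translate([31, 0, 860]) cube([323, 32, 25]);
  translate([31, 0, 1147]) cube([323, 32, 25]);
  translate([31, 0, 1434]) cube([323, 32, 25]);
}
translate([0, 0, 721]) {
  translate([0, 0, 362]) cube([289, 303, 32]);
  cube([42, 42, 362]);
  translate([247, 0, 0]) cube([42, 42, 362]);
  translate([0, 261, 0]) cube([42, 42, 362]);
  translate([247, 261, 0]) cube([42, 42, 362]);
}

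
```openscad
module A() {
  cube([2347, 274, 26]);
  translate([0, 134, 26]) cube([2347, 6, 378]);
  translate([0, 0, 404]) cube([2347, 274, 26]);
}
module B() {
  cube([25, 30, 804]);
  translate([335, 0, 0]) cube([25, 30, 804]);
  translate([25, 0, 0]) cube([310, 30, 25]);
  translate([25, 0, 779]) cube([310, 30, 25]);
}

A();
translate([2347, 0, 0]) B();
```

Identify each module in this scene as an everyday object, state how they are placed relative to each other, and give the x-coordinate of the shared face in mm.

The I-beam's +x face and the picture frame's −x face are both at x = 2347 mm.

A is an I-beam. B is a picture frame. The picture frame is against the I-beam's +x side, with their −y faces flush. The x-coordinate of the shared face is 2347 mm.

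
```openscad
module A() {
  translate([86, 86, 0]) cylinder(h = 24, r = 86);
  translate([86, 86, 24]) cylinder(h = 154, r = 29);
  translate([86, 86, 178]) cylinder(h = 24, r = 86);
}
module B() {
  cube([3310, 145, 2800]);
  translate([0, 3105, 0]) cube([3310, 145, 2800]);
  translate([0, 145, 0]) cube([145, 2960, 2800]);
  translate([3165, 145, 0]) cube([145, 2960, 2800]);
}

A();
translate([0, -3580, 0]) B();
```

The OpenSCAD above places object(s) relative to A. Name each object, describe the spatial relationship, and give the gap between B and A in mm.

A is a spool. B is a house frame. The house frame is on the floor beside the spool on its −y side. The gap between the house frame and the spool is 330 mm.

The house frame's nearest face is 330 mm from the spool's −y face.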